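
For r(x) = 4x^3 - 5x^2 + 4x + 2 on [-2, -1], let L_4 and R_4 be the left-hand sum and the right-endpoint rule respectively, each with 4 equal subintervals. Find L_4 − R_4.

L_4 = -36.78125.
R_4 = -25.03125.
L_4 − R_4 = -11.75.

-11.75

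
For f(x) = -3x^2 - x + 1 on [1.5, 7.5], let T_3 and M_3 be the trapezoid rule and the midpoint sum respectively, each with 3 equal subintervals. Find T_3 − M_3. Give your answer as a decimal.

-18

T_3 = -451.5.
M_3 = -433.5.
T_3 − M_3 = -18.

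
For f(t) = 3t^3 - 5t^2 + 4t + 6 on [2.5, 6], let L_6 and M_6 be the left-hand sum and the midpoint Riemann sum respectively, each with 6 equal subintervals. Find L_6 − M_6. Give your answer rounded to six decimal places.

L_6 ≈ 559.81872106.
M_6 ≈ 685.94480613.
L_6 − M_6 ≈ -126.126085.

-126.126085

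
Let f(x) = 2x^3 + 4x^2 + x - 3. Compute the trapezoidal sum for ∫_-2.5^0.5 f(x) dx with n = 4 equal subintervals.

-11.0625

Δx = (0.5 − (-2.5))/4 = 0.75.
f(-2.5) = -11.75, f(-1.75) = -3.21875, f(-1) = -2, f(-0.25) = -3.03125, f(0.5) = -1.25.
T_4 = (Δx/2)·[f(x_0) + 2f(x_1) + 2f(x_2) + 2f(x_3) + f(x_4)].
Sum = -11.0625.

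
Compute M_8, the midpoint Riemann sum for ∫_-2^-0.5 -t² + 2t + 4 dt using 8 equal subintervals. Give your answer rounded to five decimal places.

Δt = (-0.5 − (-2))/8 = 0.1875.
Midpoints: -1.90625, -1.71875, -1.53125, -1.34375, -1.15625, -0.96875, -0.78125, -0.59375.
f(-1.90625) = -3529/1024, f(-1.71875) = -2449/1024, f(-1.53125) = -1441/1024, f(-1.34375) = -505/1024, f(-1.15625) = 359/1024, f(-0.96875) = 1151/1024, f(-0.78125) = 1871/1024, f(-0.59375) = 2519/1024.
Sum = Δt · [f(-1.90625) + f(-1.71875) + f(-1.53125) + ...].
Sum ≈ -0.37061.

-0.37061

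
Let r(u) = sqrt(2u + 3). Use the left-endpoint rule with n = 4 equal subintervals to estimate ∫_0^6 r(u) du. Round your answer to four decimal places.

Δu = (6 − 0)/4 = 1.5.
Left endpoints: 0, 1.5, 3, 4.5.
r(0) ≈ 1.7321, r(1.5) ≈ 2.4495, r(3) ≈ 3.0000, r(4.5) ≈ 3.4641.
Sum = Δu · [r(0) + r(1.5) + r(3) + r(4.5)].
Sum ≈ 15.9685.

15.9685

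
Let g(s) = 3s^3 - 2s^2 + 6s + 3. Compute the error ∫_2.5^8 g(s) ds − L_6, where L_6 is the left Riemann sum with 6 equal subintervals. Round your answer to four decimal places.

609.8491

Exact integral: ∫_2.5^8 g(s) ds ≈ 2901.536458.
L_6 ≈ 2291.687355.
Error ≈ 2901.536458 − 2291.687355 ≈ 609.8491.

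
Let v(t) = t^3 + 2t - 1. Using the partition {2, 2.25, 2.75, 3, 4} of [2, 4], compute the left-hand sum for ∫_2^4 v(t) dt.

48.51953125

Subinterval widths: 0.25, 0.5, 0.25, 1.
Left endpoints: 2, 2.25, 2.75, 3.
v(2) = 11, v(2.25) = 14.890625, v(2.75) = 25.296875, v(3) = 32.
Sum = Σ Δt_i · v(t_i).
Sum = 48.51953125.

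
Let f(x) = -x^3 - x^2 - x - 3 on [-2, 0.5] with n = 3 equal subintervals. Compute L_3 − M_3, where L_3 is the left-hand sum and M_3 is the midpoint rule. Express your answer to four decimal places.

3.4071

L_3 ≈ -1.122685.
M_3 ≈ -4.529803.
L_3 − M_3 ≈ 3.4071.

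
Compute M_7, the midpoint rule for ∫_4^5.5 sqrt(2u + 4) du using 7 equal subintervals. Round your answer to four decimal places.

Δu = (5.5 − 4)/7 = 3/14.
Midpoints: 115/28, 121/28, 127/28, 4.75, 139/28, 145/28, 151/28.
f(115/28) ≈ 3.4949, f(121/28) ≈ 3.5557, f(127/28) ≈ 3.6154, f(4.75) ≈ 3.6742, f(139/28) ≈ 3.7321, f(145/28) ≈ 3.7891, f(151/28) ≈ 3.8452.
Sum = Δu · [f(115/28) + f(121/28) + f(127/28) + ...].
Sum ≈ 5.5086.

5.5086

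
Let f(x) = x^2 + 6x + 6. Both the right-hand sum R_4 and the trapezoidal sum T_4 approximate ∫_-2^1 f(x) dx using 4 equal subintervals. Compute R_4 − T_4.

5.625

R_4 = 17.90625.
T_4 = 12.28125.
R_4 − T_4 = 5.625.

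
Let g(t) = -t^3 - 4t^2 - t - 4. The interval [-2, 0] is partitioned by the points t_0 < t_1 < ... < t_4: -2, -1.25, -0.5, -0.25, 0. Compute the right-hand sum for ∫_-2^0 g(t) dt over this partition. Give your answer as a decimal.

-10.5625

Subinterval widths: 0.75, 0.75, 0.25, 0.25.
Right endpoints: -1.25, -0.5, -0.25, 0.
g(-1.25) = -7.046875, g(-0.5) = -4.375, g(-0.25) = -3.984375, g(0) = -4.
Sum = Σ Δt_i · g(t_i).
Sum = -10.5625.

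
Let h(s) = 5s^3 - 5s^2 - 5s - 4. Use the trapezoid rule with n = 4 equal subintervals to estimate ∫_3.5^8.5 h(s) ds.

5326.09375

Δs = (8.5 − 3.5)/4 = 1.25.
h(3.5) = 131.625, h(4.75) = 395.296875, h(6) = 866, h(7.25) = 1602.328125, h(8.5) = 2662.875.
T_4 = (Δs/2)·[h(s_0) + 2h(s_1) + 2h(s_2) + 2h(s_3) + h(s_4)].
Sum = 5326.09375.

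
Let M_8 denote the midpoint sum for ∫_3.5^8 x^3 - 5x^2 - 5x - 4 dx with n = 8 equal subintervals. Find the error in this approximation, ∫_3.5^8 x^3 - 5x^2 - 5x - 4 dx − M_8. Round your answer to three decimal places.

1.453

Exact integral: ∫_3.5^8 f(x) dx = 57.234375.
M_8 ≈ 55.78088.
Error ≈ 57.234375 − 55.78088 ≈ 1.453.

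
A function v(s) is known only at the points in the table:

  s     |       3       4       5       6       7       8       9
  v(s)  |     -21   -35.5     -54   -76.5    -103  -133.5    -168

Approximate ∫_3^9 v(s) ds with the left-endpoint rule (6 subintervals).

Δs = 1.
Sum = 1·[(-21) + (-35.5) + (-54) + (-76.5) + (-103) + (-133.5)] = -423.5.

-423.5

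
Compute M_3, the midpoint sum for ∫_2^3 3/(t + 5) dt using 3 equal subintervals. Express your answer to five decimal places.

0.40053

Δt = (3 − 2)/3 = 1/3.
Midpoints: 13/6, 2.5, 17/6.
f(13/6) = 18/43, f(2.5) = 0.4, f(17/6) = 18/47.
Sum = Δt · [f(13/6) + f(2.5) + f(17/6)].
Sum ≈ 0.40053.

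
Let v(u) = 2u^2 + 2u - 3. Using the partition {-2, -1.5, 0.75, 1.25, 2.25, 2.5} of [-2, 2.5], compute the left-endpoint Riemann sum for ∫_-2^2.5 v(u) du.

2.46875

Subinterval widths: 0.5, 2.25, 0.5, 1, 0.25.
Left endpoints: -2, -1.5, 0.75, 1.25, 2.25.
v(-2) = 1, v(-1.5) = -1.5, v(0.75) = -0.375, v(1.25) = 2.625, v(2.25) = 11.625.
Sum = Σ Δu_i · v(u_i).
Sum = 2.46875.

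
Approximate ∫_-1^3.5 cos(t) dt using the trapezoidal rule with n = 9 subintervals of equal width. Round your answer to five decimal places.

0.48042

Δt = (3.5 − (-1))/9 = 0.5.
f(-1) ≈ 0.54030, f(-0.5) ≈ 0.87758, f(0) ≈ 1.00000, f(0.5) ≈ 0.87758, f(1) ≈ 0.54030, f(1.5) ≈ 0.07074, f(2) ≈ -0.41615, f(2.5) ≈ -0.80114, f(3) ≈ -0.98999, f(3.5) ≈ -0.93646.
T_9 = (Δt/2)·[f(t_0) + 2f(t_1) + ... + 2f(t_{8}) + f(t_9)].
Sum ≈ 0.48042.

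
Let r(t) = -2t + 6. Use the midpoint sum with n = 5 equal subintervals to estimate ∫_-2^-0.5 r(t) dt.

Δt = (-0.5 − (-2))/5 = 0.3.
Midpoints: -1.85, -1.55, -1.25, -0.95, -0.65.
r(-1.85) = 9.7, r(-1.55) = 9.1, r(-1.25) = 8.5, r(-0.95) = 7.9, r(-0.65) = 7.3.
Sum = Δt · [r(-1.85) + r(-1.55) + r(-1.25) + r(-0.95) + r(-0.65)].
Sum = 12.75.

12.75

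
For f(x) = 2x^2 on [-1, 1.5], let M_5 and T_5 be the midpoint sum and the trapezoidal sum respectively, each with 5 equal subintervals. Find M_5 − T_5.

M_5 = 2.8125.
T_5 = 3.125.
M_5 − T_5 = -0.3125.

-0.3125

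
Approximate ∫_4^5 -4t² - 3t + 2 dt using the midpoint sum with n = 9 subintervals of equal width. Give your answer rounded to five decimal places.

-92.82922

Δt = (5 − 4)/9 = 1/9.
Midpoints: 73/18, 25/6, 77/18, 79/18, 4.5, 83/18, 85/18, 29/6, 89/18.
f(73/18) = -12305/162, f(25/6) = -1439/18, f(77/18) = -13613/162, f(79/18) = -14291/162, f(4.5) = -92.5, f(83/18) = -15695/162, f(85/18) = -16421/162, f(29/6) = -1907/18, f(89/18) = -17921/162.
Sum = Δt · [f(73/18) + f(25/6) + f(77/18) + ...].
Sum ≈ -92.82922.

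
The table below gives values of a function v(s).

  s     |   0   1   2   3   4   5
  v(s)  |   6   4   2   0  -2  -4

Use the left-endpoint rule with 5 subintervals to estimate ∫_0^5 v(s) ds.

10

Δs = 1.
Sum = 1·[6 + 4 + 2 + 0 + (-2)] = 10.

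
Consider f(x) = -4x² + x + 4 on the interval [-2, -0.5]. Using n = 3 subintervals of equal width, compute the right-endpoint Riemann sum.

Δx = (-0.5 − (-2))/3 = 0.5.
Right endpoints: -1.5, -1, -0.5.
f(-1.5) = -6.5, f(-1) = -1, f(-0.5) = 2.5.
Sum = Δx · [f(-1.5) + f(-1) + f(-0.5)].
Sum = -2.5.

-2.5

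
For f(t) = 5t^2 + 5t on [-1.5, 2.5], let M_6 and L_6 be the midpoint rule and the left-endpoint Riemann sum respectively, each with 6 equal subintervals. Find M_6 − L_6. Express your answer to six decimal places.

M_6 ≈ 40.92592593.
L_6 ≈ 29.81481481.
M_6 − L_6 ≈ 11.111111.

11.111111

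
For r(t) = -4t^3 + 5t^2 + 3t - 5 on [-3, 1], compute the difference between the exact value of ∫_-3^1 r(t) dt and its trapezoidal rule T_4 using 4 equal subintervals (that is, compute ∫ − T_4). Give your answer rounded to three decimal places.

Exact integral: ∫_-3^1 r(t) dt ≈ 94.66667.
T_4 = 106.
Error ≈ 94.66667 − 106 ≈ -11.333.

-11.333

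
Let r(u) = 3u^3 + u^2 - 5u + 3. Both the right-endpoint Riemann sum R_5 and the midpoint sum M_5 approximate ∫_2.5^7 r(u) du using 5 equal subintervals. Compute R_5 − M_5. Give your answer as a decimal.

490.9359375

R_5 = 2264.85.
M_5 = 1773.9140625.
R_5 − M_5 = 490.9359375.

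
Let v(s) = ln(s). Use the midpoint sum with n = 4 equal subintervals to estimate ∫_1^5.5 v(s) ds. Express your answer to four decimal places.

Δs = (5.5 − 1)/4 = 1.125.
Midpoints: 1.5625, 2.6875, 3.8125, 4.9375.
v(1.5625) ≈ 0.4463, v(2.6875) ≈ 0.9886, v(3.8125) ≈ 1.3383, v(4.9375) ≈ 1.5969.
Sum = Δs · [v(1.5625) + v(2.6875) + v(3.8125) + v(4.9375)].
Sum ≈ 4.9163.

4.9163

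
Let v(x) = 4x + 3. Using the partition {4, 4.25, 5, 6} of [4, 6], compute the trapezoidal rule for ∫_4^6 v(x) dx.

46

Subinterval widths: 0.25, 0.75, 1.
v(4) = 19, v(4.25) = 20, v(5) = 23, v(6) = 27.
On each subinterval the trapezoid contributes (Δx_i/2)·[v(x_{i-1}) + v(x_i)].
Sum = 46.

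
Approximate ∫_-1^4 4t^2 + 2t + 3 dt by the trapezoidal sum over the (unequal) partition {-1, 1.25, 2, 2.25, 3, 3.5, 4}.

125

Subinterval widths: 2.25, 0.75, 0.25, 0.75, 0.5, 0.5.
f(-1) = 5, f(1.25) = 11.75, f(2) = 23, f(2.25) = 27.75, f(3) = 45, f(3.5) = 59, f(4) = 75.
On each subinterval the trapezoid contributes (Δt_i/2)·[f(t_{i-1}) + f(t_i)].
Sum = 125.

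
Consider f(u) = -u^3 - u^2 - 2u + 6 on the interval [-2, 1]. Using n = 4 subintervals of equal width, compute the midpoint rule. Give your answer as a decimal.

Δu = (1 − (-2))/4 = 0.75.
Midpoints: -1.625, -0.875, -0.125, 0.625.
f(-1.625) = 5581/512, f(-0.875) = 3919/512, f(-0.125) = 3193/512, f(0.625) = 2107/512.
Sum = Δu · [f(-1.625) + f(-0.875) + f(-0.125) + f(0.625)].
Sum = 21.6796875.

21.6796875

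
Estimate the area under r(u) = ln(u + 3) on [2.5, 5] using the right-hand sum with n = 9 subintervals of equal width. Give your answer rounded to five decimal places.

4.81109

Δu = (5 − 2.5)/9 = 5/18.
Right endpoints: 25/9, 55/18, 10/3, 65/18, 35/9, 25/6, 40/9, 85/18, 5.
r(25/9) ≈ 1.75402, r(55/18) ≈ 1.80098, r(10/3) ≈ 1.84583, r(65/18) ≈ 1.88875, r(35/9) ≈ 1.92991, r(25/6) ≈ 1.96944, r(40/9) ≈ 2.00747, r(85/18) ≈ 2.04410, r(5) ≈ 2.07944.
Sum = Δu · [r(25/9) + r(55/18) + r(10/3) + ...].
Sum ≈ 4.81109.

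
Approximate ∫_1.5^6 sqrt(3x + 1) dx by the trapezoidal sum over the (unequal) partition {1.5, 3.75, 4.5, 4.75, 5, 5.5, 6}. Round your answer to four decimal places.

Subinterval widths: 2.25, 0.75, 0.25, 0.25, 0.5, 0.5.
f(1.5) ≈ 2.3452, f(3.75) ≈ 3.5000, f(4.5) ≈ 3.8079, f(4.75) ≈ 3.9051, f(5) ≈ 4.0000, f(5.5) ≈ 4.1833, f(6) ≈ 4.3589.
On each subinterval the trapezoid contributes (Δx_i/2)·[f(x_{i-1}) + f(x_i)].
Sum ≈ 15.4500.

15.4500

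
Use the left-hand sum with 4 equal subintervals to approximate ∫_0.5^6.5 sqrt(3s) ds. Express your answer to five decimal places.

16.18138

Δs = (6.5 − 0.5)/4 = 1.5.
Left endpoints: 0.5, 2, 3.5, 5.
f(0.5) ≈ 1.22474, f(2) ≈ 2.44949, f(3.5) ≈ 3.24037, f(5) ≈ 3.87298.
Sum = Δs · [f(0.5) + f(2) + f(3.5) + f(5)].
Sum ≈ 16.18138.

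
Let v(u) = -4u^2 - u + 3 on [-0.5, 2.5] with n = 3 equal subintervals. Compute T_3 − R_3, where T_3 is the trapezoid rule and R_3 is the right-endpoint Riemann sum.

13.5

T_3 = -17.
R_3 = -30.5.
T_3 − R_3 = 13.5.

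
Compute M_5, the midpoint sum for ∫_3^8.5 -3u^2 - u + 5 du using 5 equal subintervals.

-589.58625

Δu = (8.5 − 3)/5 = 1.1.
Midpoints: 3.55, 4.65, 5.75, 6.85, 7.95.
f(3.55) = -36.3575, f(4.65) = -64.5175, f(5.75) = -99.9375, f(6.85) = -142.6175, f(7.95) = -192.5575.
Sum = Δu · [f(3.55) + f(4.65) + f(5.75) + f(6.85) + f(7.95)].
Sum = -589.58625.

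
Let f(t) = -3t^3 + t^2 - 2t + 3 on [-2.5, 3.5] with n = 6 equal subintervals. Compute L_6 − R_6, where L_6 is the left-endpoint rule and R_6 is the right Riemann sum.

L_6 = 35.5.
R_6 = -146.
L_6 − R_6 = 181.5.

181.5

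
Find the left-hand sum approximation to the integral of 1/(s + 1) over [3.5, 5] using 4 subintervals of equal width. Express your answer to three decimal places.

Δs = (5 − 3.5)/4 = 0.375.
Left endpoints: 3.5, 3.875, 4.25, 4.625.
f(3.5) = 2/9, f(3.875) = 8/39, f(4.25) = 4/21, f(4.625) = 8/45.
Sum = Δs · [f(3.5) + f(3.875) + f(4.25) + f(4.625)].
Sum ≈ 0.298.

0.298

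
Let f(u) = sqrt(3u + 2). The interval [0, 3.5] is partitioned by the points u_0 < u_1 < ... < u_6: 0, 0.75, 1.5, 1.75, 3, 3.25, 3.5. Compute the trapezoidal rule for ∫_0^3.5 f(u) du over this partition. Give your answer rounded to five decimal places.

9.15705

Subinterval widths: 0.75, 0.75, 0.25, 1.25, 0.25, 0.25.
f(0) ≈ 1.41421, f(0.75) ≈ 2.06155, f(1.5) ≈ 2.54951, f(1.75) ≈ 2.69258, f(3) ≈ 3.31662, f(3.25) ≈ 3.42783, f(3.5) ≈ 3.53553.
On each subinterval the trapezoid contributes (Δu_i/2)·[f(u_{i-1}) + f(u_i)].
Sum ≈ 9.15705.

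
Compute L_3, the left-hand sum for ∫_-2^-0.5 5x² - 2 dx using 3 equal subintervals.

15.125

Δx = (-0.5 − (-2))/3 = 0.5.
Left endpoints: -2, -1.5, -1.
f(-2) = 18, f(-1.5) = 9.25, f(-1) = 3.
Sum = Δx · [f(-2) + f(-1.5) + f(-1)].
Sum = 15.125.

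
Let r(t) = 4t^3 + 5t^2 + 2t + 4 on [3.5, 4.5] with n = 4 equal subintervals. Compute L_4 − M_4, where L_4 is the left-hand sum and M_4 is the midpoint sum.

-28.546875

L_4 = 323.59375.
M_4 = 352.140625.
L_4 − M_4 = -28.546875.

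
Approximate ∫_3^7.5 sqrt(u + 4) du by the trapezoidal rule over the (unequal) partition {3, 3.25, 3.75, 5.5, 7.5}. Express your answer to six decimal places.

13.642608

Subinterval widths: 0.25, 0.5, 1.75, 2.
f(3) ≈ 2.645751, f(3.25) ≈ 2.692582, f(3.75) ≈ 2.783882, f(5.5) ≈ 3.082207, f(7.5) ≈ 3.391165.
On each subinterval the trapezoid contributes (Δu_i/2)·[f(u_{i-1}) + f(u_i)].
Sum ≈ 13.642608.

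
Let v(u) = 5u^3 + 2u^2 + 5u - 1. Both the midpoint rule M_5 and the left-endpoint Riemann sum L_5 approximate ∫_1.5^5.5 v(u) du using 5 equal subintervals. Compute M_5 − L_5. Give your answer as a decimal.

M_5 = 1300.54.
L_5 = 979.02.
M_5 − L_5 = 321.52.

321.52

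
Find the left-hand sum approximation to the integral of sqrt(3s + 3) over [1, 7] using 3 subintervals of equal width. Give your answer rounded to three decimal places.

Δs = (7 − 1)/3 = 2.
Left endpoints: 1, 3, 5.
f(1) ≈ 2.449, f(3) ≈ 3.464, f(5) ≈ 4.243.
Sum = Δs · [f(1) + f(3) + f(5)].
Sum ≈ 20.312.

20.312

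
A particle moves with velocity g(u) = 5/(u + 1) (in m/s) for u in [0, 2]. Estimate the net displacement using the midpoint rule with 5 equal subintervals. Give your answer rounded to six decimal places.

5.464286

Δu = (2 − 0)/5 = 0.4.
Midpoints: 0.2, 0.6, 1, 1.4, 1.8.
g(0.2) = 25/6, g(0.6) = 3.125, g(1) = 2.5, g(1.4) = 25/12, g(1.8) = 25/14.
Sum = Δu · [g(0.2) + g(0.6) + g(1) + g(1.4) + g(1.8)].
Sum ≈ 5.464286.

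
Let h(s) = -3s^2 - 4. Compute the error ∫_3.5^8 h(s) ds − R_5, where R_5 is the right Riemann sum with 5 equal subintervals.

71.685

Exact integral: ∫_3.5^8 h(s) ds = -487.125.
R_5 = -558.81.
Error = -487.125 − (-558.81) = 71.685.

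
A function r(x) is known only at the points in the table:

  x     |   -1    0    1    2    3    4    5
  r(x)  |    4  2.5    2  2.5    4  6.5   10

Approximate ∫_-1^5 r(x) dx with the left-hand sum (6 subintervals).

Δx = 1.
Sum = 1·[4 + 2.5 + 2 + 2.5 + 4 + 6.5] = 21.5.

21.5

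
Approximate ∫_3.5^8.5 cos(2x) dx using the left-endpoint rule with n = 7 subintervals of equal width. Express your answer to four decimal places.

Δx = (8.5 − 3.5)/7 = 5/7.
Left endpoints: 3.5, 59/14, 69/14, 79/14, 89/14, 99/14, 109/14.
f(3.5) ≈ 0.7539, f(59/14) ≈ -0.5435, f(69/14) ≈ -0.9080, f(79/14) ≈ 0.2861, f(89/14) ≈ 0.9891, f(99/14) ≈ -0.0057, f(109/14) ≈ -0.9907.
Sum = Δx · [f(3.5) + f(59/14) + f(69/14) + ...].
Sum ≈ -0.2991.

-0.2991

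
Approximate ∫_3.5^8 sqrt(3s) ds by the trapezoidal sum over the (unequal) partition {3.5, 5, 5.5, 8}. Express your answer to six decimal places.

Subinterval widths: 1.5, 0.5, 2.5.
f(3.5) ≈ 3.240370, f(5) ≈ 3.872983, f(5.5) ≈ 4.062019, f(8) ≈ 4.898979.
On each subinterval the trapezoid contributes (Δs_i/2)·[f(s_{i-1}) + f(s_i)].
Sum ≈ 18.520014.

18.520014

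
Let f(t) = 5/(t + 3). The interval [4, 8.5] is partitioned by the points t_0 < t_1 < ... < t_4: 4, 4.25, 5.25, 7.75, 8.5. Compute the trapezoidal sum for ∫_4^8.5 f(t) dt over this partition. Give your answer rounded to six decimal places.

Subinterval widths: 0.25, 1, 2.5, 0.75.
f(4) = 5/7, f(4.25) = 20/29, f(5.25) = 20/33, f(7.75) = 20/43, f(8.5) = 10/23.
On each subinterval the trapezoid contributes (Δt_i/2)·[f(t_{i-1}) + f(t_i)].
Sum ≈ 2.499784.

2.499784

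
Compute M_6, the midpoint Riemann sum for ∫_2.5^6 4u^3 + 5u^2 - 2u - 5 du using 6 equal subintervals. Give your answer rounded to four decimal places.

Δu = (6 − 2.5)/6 = 7/12.
Midpoints: 67/24, 3.375, 95/24, 109/24, 5.125, 137/24.
f(67/24) = 398857/3456, f(3.375) = 198.9765625, f(95/24) = 1083485/3456, f(109/24) = 1602787/3456, f(5.125) = 654.5234375, f(137/24) = 3077687/3456.
Sum = Δu · [f(67/24) + f(3.375) + f(95/24) + ...].
Sum ≈ 1538.0880.

1538.0880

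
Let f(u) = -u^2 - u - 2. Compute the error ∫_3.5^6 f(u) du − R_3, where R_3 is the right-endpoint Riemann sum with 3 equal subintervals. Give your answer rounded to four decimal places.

Exact integral: ∫_3.5^6 f(u) du ≈ -74.583333.
R_3 ≈ -85.810185.
Error ≈ -74.583333 − (-85.810185) ≈ 11.2269.

11.2269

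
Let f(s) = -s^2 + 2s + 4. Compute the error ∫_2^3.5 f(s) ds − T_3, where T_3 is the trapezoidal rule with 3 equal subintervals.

0.0625

Exact integral: ∫_2^3.5 f(s) ds = 2.625.
T_3 = 2.5625.
Error = 2.625 − 2.5625 = 0.0625.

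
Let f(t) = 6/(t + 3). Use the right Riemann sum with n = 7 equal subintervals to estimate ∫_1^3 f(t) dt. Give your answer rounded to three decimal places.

2.363

Δt = (3 − 1)/7 = 2/7.
Right endpoints: 9/7, 11/7, 13/7, 15/7, 17/7, 19/7, 3.
f(9/7) = 1.4, f(11/7) = 1.3125, f(13/7) = 21/17, f(15/7) = 7/6, f(17/7) = 21/19, f(19/7) = 1.05, f(3) = 1.
Sum = Δt · [f(9/7) + f(11/7) + f(13/7) + ...].
Sum ≈ 2.363.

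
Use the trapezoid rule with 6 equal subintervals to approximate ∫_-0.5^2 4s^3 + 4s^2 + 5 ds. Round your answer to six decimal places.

40.211227

Δs = (2 − (-0.5))/6 = 5/12.
f(-0.5) = 5.5, f(-1/12) = 2171/432, f(1/3) = 151/27, f(0.75) = 8.9375, f(7/6) = 907/54, f(19/12) = 13351/432, f(2) = 53.
T_6 = (Δs/2)·[f(s_0) + 2f(s_1) + ... + 2f(s_{5}) + f(s_6)].
Sum ≈ 40.211227.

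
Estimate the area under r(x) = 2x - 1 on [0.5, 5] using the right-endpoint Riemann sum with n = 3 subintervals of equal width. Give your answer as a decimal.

Δx = (5 − 0.5)/3 = 1.5.
Right endpoints: 2, 3.5, 5.
r(2) = 3, r(3.5) = 6, r(5) = 9.
Sum = Δx · [r(2) + r(3.5) + r(5)].
Sum = 27.

27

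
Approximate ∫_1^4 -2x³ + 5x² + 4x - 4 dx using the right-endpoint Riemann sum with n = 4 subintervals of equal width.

Δx = (4 − 1)/4 = 0.75.
Right endpoints: 1.75, 2.5, 3.25, 4.
f(1.75) = 7.59375, f(2.5) = 6, f(3.25) = -6.84375, f(4) = -36.
Sum = Δx · [f(1.75) + f(2.5) + f(3.25) + f(4)].
Sum = -21.9375.

-21.9375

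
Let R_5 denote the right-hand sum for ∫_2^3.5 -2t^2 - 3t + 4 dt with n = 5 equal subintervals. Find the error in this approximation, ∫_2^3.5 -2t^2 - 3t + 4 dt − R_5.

3.195

Exact integral: ∫_2^3.5 f(t) dt = -29.625.
R_5 = -32.82.
Error = -29.625 − (-32.82) = 3.195.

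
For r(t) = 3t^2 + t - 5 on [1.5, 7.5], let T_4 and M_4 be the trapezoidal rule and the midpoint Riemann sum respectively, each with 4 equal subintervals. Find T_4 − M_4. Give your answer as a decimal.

10.125

T_4 = 422.25.
M_4 = 412.125.
T_4 − M_4 = 10.125.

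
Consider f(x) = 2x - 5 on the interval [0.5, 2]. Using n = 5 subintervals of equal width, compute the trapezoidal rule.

Δx = (2 − 0.5)/5 = 0.3.
f(0.5) = -4, f(0.8) = -3.4, f(1.1) = -2.8, f(1.4) = -2.2, f(1.7) = -1.6, f(2) = -1.
T_5 = (Δx/2)·[f(x_0) + 2f(x_1) + ... + 2f(x_{4}) + f(x_5)].
Sum = -3.75.

-3.75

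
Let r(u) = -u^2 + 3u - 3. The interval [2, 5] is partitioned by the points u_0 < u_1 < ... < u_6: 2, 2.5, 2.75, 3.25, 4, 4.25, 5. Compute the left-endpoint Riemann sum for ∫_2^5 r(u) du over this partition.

-12.9375

Subinterval widths: 0.5, 0.25, 0.5, 0.75, 0.25, 0.75.
Left endpoints: 2, 2.5, 2.75, 3.25, 4, 4.25.
r(2) = -1, r(2.5) = -1.75, r(2.75) = -2.3125, r(3.25) = -3.8125, r(4) = -7, r(4.25) = -8.3125.
Sum = Σ Δu_i · r(u_i).
Sum = -12.9375.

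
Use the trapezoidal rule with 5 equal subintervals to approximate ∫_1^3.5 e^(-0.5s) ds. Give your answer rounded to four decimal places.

Δs = (3.5 − 1)/5 = 0.5.
f(1) ≈ 0.6065, f(1.5) ≈ 0.4724, f(2) ≈ 0.3679, f(2.5) ≈ 0.2865, f(3) ≈ 0.2231, f(3.5) ≈ 0.1738.
T_5 = (Δs/2)·[f(s_0) + 2f(s_1) + ... + 2f(s_{4}) + f(s_5)].
Sum ≈ 0.8700.

0.8700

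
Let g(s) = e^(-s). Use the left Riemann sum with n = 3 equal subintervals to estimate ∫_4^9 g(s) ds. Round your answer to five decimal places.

0.03738

Δs = (9 − 4)/3 = 5/3.
Left endpoints: 4, 17/3, 22/3.
g(4) ≈ 0.01832, g(17/3) ≈ 0.00346, g(22/3) ≈ 0.00065.
Sum = Δs · [g(4) + g(17/3) + g(22/3)].
Sum ≈ 0.03738.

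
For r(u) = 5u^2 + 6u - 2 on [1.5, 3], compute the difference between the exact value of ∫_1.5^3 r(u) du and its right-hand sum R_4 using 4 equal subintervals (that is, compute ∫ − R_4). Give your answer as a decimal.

Exact integral: ∫_1.5^3 r(u) du = 56.625.
R_4 = 64.81640625.
Error = 56.625 − 64.81640625 = -8.19140625.

-8.19140625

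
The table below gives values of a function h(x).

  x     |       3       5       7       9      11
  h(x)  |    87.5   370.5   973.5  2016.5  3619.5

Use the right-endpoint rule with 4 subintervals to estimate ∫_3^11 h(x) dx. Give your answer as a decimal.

Δx = 2.
Sum = 2·[370.5 + 973.5 + 2016.5 + 3619.5] = 13960.

13960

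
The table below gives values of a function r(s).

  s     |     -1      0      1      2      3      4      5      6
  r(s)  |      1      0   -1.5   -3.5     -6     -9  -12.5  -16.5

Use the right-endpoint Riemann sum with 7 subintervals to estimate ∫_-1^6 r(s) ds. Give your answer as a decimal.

Δs = 1.
Sum = 1·[0 + (-1.5) + (-3.5) + (-6) + (-9) + (-12.5) + (-16.5)] = -49.

-49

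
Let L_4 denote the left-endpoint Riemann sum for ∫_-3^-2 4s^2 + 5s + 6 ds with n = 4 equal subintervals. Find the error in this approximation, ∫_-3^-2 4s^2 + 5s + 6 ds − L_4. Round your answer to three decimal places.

-1.917

Exact integral: ∫_-3^-2 f(s) ds ≈ 18.83333.
L_4 = 20.75.
Error ≈ 18.83333 − 20.75 ≈ -1.917.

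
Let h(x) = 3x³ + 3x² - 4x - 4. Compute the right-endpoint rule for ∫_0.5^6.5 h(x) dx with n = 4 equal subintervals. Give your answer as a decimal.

2277

Δx = (6.5 − 0.5)/4 = 1.5.
Right endpoints: 2, 3.5, 5, 6.5.
h(2) = 24, h(3.5) = 147.375, h(5) = 426, h(6.5) = 920.625.
Sum = Δx · [h(2) + h(3.5) + h(5) + h(6.5)].
Sum = 2277.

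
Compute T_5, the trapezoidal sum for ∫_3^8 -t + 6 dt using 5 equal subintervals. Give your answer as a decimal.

Δt = (8 − 3)/5 = 1.
f(3) = 3, f(4) = 2, f(5) = 1, f(6) = 0, f(7) = -1, f(8) = -2.
T_5 = (Δt/2)·[f(t_0) + 2f(t_1) + ... + 2f(t_{4}) + f(t_5)].
Sum = 2.5.

2.5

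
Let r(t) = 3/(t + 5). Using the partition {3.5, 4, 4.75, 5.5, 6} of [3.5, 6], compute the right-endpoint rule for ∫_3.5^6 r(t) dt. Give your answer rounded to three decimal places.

0.748

Subinterval widths: 0.5, 0.75, 0.75, 0.5.
Right endpoints: 4, 4.75, 5.5, 6.
r(4) = 1/3, r(4.75) = 4/13, r(5.5) = 2/7, r(6) = 3/11.
Sum = Σ Δt_i · r(t_i).
Sum ≈ 0.748.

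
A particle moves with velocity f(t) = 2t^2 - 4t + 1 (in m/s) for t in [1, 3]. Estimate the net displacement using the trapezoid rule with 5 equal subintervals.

3.44

Δt = (3 − 1)/5 = 0.4.
f(1) = -1, f(1.4) = -0.68, f(1.8) = 0.28, f(2.2) = 1.88, f(2.6) = 4.12, f(3) = 7.
T_5 = (Δt/2)·[f(t_0) + 2f(t_1) + ... + 2f(t_{4}) + f(t_5)].
Sum = 3.44.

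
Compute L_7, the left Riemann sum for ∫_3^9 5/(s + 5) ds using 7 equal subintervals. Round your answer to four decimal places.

2.9161

Δs = (9 − 3)/7 = 6/7.
Left endpoints: 3, 27/7, 33/7, 39/7, 45/7, 51/7, 57/7.
f(3) = 0.625, f(27/7) = 35/62, f(33/7) = 35/68, f(39/7) = 35/74, f(45/7) = 0.4375, f(51/7) = 35/86, f(57/7) = 35/92.
Sum = Δs · [f(3) + f(27/7) + f(33/7) + ...].
Sum ≈ 2.9161.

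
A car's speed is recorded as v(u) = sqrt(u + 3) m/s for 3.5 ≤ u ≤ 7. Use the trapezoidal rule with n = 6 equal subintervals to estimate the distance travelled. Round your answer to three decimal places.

10.033

Δu = (7 − 3.5)/6 = 7/12.
v(3.5) ≈ 2.550, v(49/12) ≈ 2.661, v(14/3) ≈ 2.769, v(5.25) ≈ 2.872, v(35/6) ≈ 2.972, v(77/12) ≈ 3.069, v(7) ≈ 3.162.
T_6 = (Δu/2)·[v(u_0) + 2v(u_1) + ... + 2v(u_{5}) + v(u_6)].
Sum ≈ 10.033.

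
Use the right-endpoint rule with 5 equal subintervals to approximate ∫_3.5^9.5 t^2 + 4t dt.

490.14

Δt = (9.5 − 3.5)/5 = 1.2.
Right endpoints: 4.7, 5.9, 7.1, 8.3, 9.5.
f(4.7) = 40.89, f(5.9) = 58.41, f(7.1) = 78.81, f(8.3) = 102.09, f(9.5) = 128.25.
Sum = Δt · [f(4.7) + f(5.9) + f(7.1) + f(8.3) + f(9.5)].
Sum = 490.14.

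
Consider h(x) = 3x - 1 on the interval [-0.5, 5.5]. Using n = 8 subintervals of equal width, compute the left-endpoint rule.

32.25

Δx = (5.5 − (-0.5))/8 = 0.75.
Left endpoints: -0.5, 0.25, 1, 1.75, 2.5, 3.25, 4, 4.75.
h(-0.5) = -2.5, h(0.25) = -0.25, h(1) = 2, h(1.75) = 4.25, h(2.5) = 6.5, h(3.25) = 8.75, h(4) = 11, h(4.75) = 13.25.
Sum = Δx · [h(-0.5) + h(0.25) + h(1) + ...].
Sum = 32.25.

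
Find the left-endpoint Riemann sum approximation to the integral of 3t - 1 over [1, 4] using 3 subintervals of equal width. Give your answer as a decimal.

Δt = (4 − 1)/3 = 1.
Left endpoints: 1, 2, 3.
f(1) = 2, f(2) = 5, f(3) = 8.
Sum = Δt · [f(1) + f(2) + f(3)].
Sum = 15.

15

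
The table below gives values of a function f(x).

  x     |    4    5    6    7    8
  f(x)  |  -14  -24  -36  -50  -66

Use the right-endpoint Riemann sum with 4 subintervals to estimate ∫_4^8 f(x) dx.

-176

Δx = 1.
Sum = 1·[(-24) + (-36) + (-50) + (-66)] = -176.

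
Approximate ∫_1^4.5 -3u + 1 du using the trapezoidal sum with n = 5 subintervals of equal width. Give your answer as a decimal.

Δu = (4.5 − 1)/5 = 0.7.
f(1) = -2, f(1.7) = -4.1, f(2.4) = -6.2, f(3.1) = -8.3, f(3.8) = -10.4, f(4.5) = -12.5.
T_5 = (Δu/2)·[f(u_0) + 2f(u_1) + ... + 2f(u_{4}) + f(u_5)].
Sum = -25.375.

-25.375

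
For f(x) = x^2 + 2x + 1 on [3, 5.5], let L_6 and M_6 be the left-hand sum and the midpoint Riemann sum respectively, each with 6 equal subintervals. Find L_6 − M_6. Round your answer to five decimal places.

-5.36024

L_6 ≈ 64.8119213.
M_6 ≈ 70.1721644.
L_6 − M_6 ≈ -5.36024.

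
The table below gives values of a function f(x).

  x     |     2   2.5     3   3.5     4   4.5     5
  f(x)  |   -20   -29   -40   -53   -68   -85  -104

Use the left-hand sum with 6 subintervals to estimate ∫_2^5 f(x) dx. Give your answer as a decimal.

-147.5

Δx = 0.5.
Sum = 0.5·[(-20) + (-29) + (-40) + (-53) + (-68) + (-85)] = -147.5.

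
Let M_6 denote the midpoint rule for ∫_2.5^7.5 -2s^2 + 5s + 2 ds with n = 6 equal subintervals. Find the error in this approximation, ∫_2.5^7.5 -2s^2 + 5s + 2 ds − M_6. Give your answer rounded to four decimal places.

Exact integral: ∫_2.5^7.5 f(s) ds ≈ -135.833333.
M_6 ≈ -135.254630.
Error ≈ -135.833333 − (-135.254630) ≈ -0.5787.

-0.5787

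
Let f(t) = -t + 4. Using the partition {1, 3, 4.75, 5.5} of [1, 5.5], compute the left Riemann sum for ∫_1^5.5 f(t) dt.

Subinterval widths: 2, 1.75, 0.75.
Left endpoints: 1, 3, 4.75.
f(1) = 3, f(3) = 1, f(4.75) = -0.75.
Sum = Σ Δt_i · f(t_i).
Sum = 7.1875.

7.1875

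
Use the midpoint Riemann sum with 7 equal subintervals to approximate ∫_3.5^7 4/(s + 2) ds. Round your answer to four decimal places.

Δs = (7 − 3.5)/7 = 0.5.
Midpoints: 3.75, 4.25, 4.75, 5.25, 5.75, 6.25, 6.75.
f(3.75) = 16/23, f(4.25) = 0.64, f(4.75) = 16/27, f(5.25) = 16/29, f(5.75) = 16/31, f(6.25) = 16/33, f(6.75) = 16/35.
Sum = Δs · [f(3.75) + f(4.25) + f(4.75) + ...].
Sum ≈ 1.9690.

1.9690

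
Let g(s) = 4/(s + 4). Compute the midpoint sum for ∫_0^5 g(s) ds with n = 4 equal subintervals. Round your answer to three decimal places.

3.231

Δs = (5 − 0)/4 = 1.25.
Midpoints: 0.625, 1.875, 3.125, 4.375.
g(0.625) = 32/37, g(1.875) = 32/47, g(3.125) = 32/57, g(4.375) = 32/67.
Sum = Δs · [g(0.625) + g(1.875) + g(3.125) + g(4.375)].
Sum ≈ 3.231.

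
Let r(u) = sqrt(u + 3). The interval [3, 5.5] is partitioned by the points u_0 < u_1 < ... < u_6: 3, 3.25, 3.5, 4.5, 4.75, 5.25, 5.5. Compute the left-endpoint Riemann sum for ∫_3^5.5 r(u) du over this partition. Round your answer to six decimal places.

6.581547

Subinterval widths: 0.25, 0.25, 1, 0.25, 0.5, 0.25.
Left endpoints: 3, 3.25, 3.5, 4.5, 4.75, 5.25.
r(3) ≈ 2.449490, r(3.25) ≈ 2.500000, r(3.5) ≈ 2.549510, r(4.5) ≈ 2.738613, r(4.75) ≈ 2.783882, r(5.25) ≈ 2.872281.
Sum = Σ Δu_i · r(u_i).
Sum ≈ 6.581547.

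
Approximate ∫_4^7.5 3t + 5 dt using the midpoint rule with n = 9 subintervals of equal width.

Δt = (7.5 − 4)/9 = 7/18.
Midpoints: 151/36, 55/12, 179/36, 193/36, 5.75, 221/36, 235/36, 83/12, 263/36.
f(151/36) = 211/12, f(55/12) = 18.75, f(179/36) = 239/12, f(193/36) = 253/12, f(5.75) = 22.25, f(221/36) = 281/12, f(235/36) = 295/12, f(83/12) = 25.75, f(263/36) = 323/12.
Sum = Δt · [f(151/36) + f(55/12) + f(179/36) + ...].
Sum = 77.875.

77.875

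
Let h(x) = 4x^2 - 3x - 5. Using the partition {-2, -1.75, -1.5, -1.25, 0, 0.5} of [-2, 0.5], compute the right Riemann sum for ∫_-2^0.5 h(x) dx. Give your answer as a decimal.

-2.5

Subinterval widths: 0.25, 0.25, 0.25, 1.25, 0.5.
Right endpoints: -1.75, -1.5, -1.25, 0, 0.5.
h(-1.75) = 12.5, h(-1.5) = 8.5, h(-1.25) = 5, h(0) = -5, h(0.5) = -5.5.
Sum = Σ Δx_i · h(x_i).
Sum = -2.5.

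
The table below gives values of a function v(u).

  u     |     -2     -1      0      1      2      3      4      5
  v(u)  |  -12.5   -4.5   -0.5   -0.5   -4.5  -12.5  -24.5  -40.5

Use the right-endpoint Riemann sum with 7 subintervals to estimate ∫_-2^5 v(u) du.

-87.5

Δu = 1.
Sum = 1·[(-4.5) + (-0.5) + (-0.5) + (-4.5) + (-12.5) + (-24.5) + (-40.5)] = -87.5.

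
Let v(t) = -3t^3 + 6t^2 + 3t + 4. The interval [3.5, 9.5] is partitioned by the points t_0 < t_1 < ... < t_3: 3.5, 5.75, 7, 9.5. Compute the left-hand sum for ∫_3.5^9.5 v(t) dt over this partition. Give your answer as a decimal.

Subinterval widths: 2.25, 1.25, 2.5.
Left endpoints: 3.5, 5.75, 7.
v(3.5) = -40.625, v(5.75) = -350.703125, v(7) = -710.
Sum = Σ Δt_i · v(t_i).
Sum = -2304.78515625.

-2304.78515625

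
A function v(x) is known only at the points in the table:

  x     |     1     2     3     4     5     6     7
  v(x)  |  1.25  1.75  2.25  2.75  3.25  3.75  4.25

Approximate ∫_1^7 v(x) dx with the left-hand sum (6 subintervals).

15

Δx = 1.
Sum = 1·[1.25 + 1.75 + 2.25 + 2.75 + 3.25 + 3.75] = 15.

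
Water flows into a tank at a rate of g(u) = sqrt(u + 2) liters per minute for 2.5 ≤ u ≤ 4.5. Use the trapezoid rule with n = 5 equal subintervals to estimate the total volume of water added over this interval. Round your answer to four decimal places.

4.6834

Δu = (4.5 − 2.5)/5 = 0.4.
g(2.5) ≈ 2.1213, g(2.9) ≈ 2.2136, g(3.3) ≈ 2.3022, g(3.7) ≈ 2.3875, g(4.1) ≈ 2.4698, g(4.5) ≈ 2.5495.
T_5 = (Δu/2)·[g(u_0) + 2g(u_1) + ... + 2g(u_{4}) + g(u_5)].
Sum ≈ 4.6834.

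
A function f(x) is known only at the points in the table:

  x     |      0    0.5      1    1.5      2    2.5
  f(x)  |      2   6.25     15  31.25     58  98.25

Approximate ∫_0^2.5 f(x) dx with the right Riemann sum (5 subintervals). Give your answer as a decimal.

104.375

Δx = 0.5.
Sum = 0.5·[6.25 + 15 + 31.25 + 58 + 98.25] = 104.375.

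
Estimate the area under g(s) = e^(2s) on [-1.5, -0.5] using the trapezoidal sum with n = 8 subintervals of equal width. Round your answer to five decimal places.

Δs = (-0.5 − (-1.5))/8 = 0.125.
g(-1.5) ≈ 0.04979, g(-1.375) ≈ 0.06393, g(-1.25) ≈ 0.08208, g(-1.125) ≈ 0.10540, g(-1) ≈ 0.13534, g(-0.875) ≈ 0.17377, g(-0.75) ≈ 0.22313, g(-0.625) ≈ 0.28650, g(-0.5) ≈ 0.36788.
T_8 = (Δs/2)·[g(s_0) + 2g(s_1) + ... + 2g(s_{7}) + g(s_8)].
Sum ≈ 0.15987.

0.15987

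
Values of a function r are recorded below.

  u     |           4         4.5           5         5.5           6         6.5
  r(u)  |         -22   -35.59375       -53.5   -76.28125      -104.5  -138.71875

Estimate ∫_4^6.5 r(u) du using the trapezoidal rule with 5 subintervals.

Δu = 0.5.
T_5 = (0.5/2)·[(-22) + 2·(-35.59375) + 2·(-53.5) + 2·(-76.28125) + 2·(-104.5) + (-138.71875)] = -175.1171875.

-175.1171875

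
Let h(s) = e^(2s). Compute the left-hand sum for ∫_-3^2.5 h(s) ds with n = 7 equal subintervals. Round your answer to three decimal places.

Δs = (2.5 − (-3))/7 = 11/14.
Left endpoints: -3, -31/14, -10/7, -9/14, 1/7, 13/14, 12/7.
h(-3) ≈ 0.002, h(-31/14) ≈ 0.012, h(-10/7) ≈ 0.057, h(-9/14) ≈ 0.276, h(1/7) ≈ 1.331, h(13/14) ≈ 6.405, h(12/7) ≈ 30.833.
Sum = Δs · [h(-3) + h(-31/14) + h(-10/7) + ...].
Sum ≈ 30.578.

30.578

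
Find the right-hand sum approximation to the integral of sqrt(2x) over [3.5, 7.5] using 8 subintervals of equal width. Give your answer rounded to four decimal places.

Δx = (7.5 − 3.5)/8 = 0.5.
Right endpoints: 4, 4.5, 5, 5.5, 6, 6.5, 7, 7.5.
f(4) ≈ 2.8284, f(4.5) ≈ 3.0000, f(5) ≈ 3.1623, f(5.5) ≈ 3.3166, f(6) ≈ 3.4641, f(6.5) ≈ 3.6056, f(7) ≈ 3.7417, f(7.5) ≈ 3.8730.
Sum = Δx · [f(4) + f(4.5) + f(5) + ...].
Sum ≈ 13.4958.

13.4958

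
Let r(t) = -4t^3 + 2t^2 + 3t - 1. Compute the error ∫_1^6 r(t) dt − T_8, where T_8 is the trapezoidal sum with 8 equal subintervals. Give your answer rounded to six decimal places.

Exact integral: ∫_1^6 r(t) dt ≈ -1104.16666667.
T_8 = -1117.1875.
Error ≈ -1104.16666667 − (-1117.1875) ≈ 13.020833.

13.020833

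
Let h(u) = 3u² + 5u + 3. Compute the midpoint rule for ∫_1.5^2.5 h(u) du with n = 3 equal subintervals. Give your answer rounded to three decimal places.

Δu = (2.5 − 1.5)/3 = 1/3.
Midpoints: 5/3, 2, 7/3.
h(5/3) = 59/3, h(2) = 25, h(7/3) = 31.
Sum = Δu · [h(5/3) + h(2) + h(7/3)].
Sum ≈ 25.222.

25.222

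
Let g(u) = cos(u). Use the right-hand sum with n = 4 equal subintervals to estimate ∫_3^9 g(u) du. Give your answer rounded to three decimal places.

0.277

Δu = (9 − 3)/4 = 1.5.
Right endpoints: 4.5, 6, 7.5, 9.
g(4.5) ≈ -0.211, g(6) ≈ 0.960, g(7.5) ≈ 0.347, g(9) ≈ -0.911.
Sum = Δu · [g(4.5) + g(6) + g(7.5) + g(9)].
Sum ≈ 0.277.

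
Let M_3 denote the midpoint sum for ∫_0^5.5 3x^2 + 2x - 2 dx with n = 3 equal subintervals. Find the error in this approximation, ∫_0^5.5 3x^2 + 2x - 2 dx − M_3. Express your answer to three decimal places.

Exact integral: ∫_0^5.5 f(x) dx = 185.625.
M_3 ≈ 181.00347.
Error ≈ 185.625 − 181.00347 ≈ 4.622.

4.622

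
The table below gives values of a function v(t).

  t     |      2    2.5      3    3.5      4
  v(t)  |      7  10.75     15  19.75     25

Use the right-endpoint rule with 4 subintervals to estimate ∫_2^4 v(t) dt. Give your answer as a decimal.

Δt = 0.5.
Sum = 0.5·[10.75 + 15 + 19.75 + 25] = 35.25.

35.25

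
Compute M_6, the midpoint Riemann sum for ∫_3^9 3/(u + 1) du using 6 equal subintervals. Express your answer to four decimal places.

Δu = (9 − 3)/6 = 1.
Midpoints: 3.5, 4.5, 5.5, 6.5, 7.5, 8.5.
f(3.5) = 2/3, f(4.5) = 6/11, f(5.5) = 6/13, f(6.5) = 0.4, f(7.5) = 6/17, f(8.5) = 6/19.
Sum = Δu · [f(3.5) + f(4.5) + f(5.5) + ...].
Sum ≈ 2.7424.

2.7424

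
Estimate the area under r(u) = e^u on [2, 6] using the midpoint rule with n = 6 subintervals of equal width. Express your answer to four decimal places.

Δu = (6 − 2)/6 = 2/3.
Midpoints: 7/3, 3, 11/3, 13/3, 5, 17/3.
r(7/3) ≈ 10.3123, r(3) ≈ 20.0855, r(11/3) ≈ 39.1213, r(13/3) ≈ 76.1979, r(5) ≈ 148.4132, r(17/3) ≈ 289.0694.
Sum = Δu · [r(7/3) + r(3) + r(11/3) + ...].
Sum ≈ 388.7996.

388.7996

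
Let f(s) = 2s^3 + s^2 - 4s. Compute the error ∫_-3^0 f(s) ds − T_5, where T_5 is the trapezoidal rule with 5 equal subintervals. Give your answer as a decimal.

Exact integral: ∫_-3^0 f(s) ds = -13.5.
T_5 = -14.94.
Error = -13.5 − (-14.94) = 1.44.

1.44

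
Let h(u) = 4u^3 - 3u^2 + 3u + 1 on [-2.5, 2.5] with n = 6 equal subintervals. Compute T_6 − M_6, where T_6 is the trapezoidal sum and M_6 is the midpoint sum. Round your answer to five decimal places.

T_6 ≈ -27.9861111.
M_6 ≈ -25.3819444.
T_6 − M_6 ≈ -2.60417.

-2.60417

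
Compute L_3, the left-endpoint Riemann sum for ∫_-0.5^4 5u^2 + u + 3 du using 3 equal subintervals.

74.25

Δu = (4 − (-0.5))/3 = 1.5.
Left endpoints: -0.5, 1, 2.5.
f(-0.5) = 3.75, f(1) = 9, f(2.5) = 36.75.
Sum = Δu · [f(-0.5) + f(1) + f(2.5)].
Sum = 74.25.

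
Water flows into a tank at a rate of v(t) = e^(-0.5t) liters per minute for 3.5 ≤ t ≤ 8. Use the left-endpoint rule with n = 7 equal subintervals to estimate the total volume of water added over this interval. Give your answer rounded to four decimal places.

Δt = (8 − 3.5)/7 = 9/14.
Left endpoints: 3.5, 29/7, 67/14, 38/7, 85/14, 47/7, 103/14.
v(3.5) ≈ 0.1738, v(29/7) ≈ 0.1260, v(67/14) ≈ 0.0914, v(38/7) ≈ 0.0663, v(85/14) ≈ 0.0480, v(47/7) ≈ 0.0348, v(103/14) ≈ 0.0253.
Sum = Δt · [v(3.5) + v(29/7) + v(67/14) + ...].
Sum ≈ 0.3636.

0.3636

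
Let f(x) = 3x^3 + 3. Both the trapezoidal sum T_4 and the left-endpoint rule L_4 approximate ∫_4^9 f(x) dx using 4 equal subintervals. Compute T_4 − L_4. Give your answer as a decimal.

1246.875

T_4 = 4819.921875.
L_4 = 3573.046875.
T_4 − L_4 = 1246.875.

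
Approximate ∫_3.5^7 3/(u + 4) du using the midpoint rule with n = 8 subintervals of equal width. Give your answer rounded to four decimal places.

Δu = (7 − 3.5)/8 = 0.4375.
Midpoints: 3.71875, 4.15625, 4.59375, 5.03125, 5.46875, 5.90625, 6.34375, 6.78125.
f(3.71875) = 96/247, f(4.15625) = 32/87, f(4.59375) = 96/275, f(5.03125) = 96/289, f(5.46875) = 32/101, f(5.90625) = 96/317, f(6.34375) = 96/331, f(6.78125) = 32/115.
Sum = Δu · [f(3.71875) + f(4.15625) + f(4.59375) + ...].
Sum ≈ 1.1487.

1.1487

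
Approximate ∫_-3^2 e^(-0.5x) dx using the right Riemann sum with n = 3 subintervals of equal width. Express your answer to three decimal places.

5.270

Δx = (2 − (-3))/3 = 5/3.
Right endpoints: -4/3, 1/3, 2.
f(-4/3) ≈ 1.948, f(1/3) ≈ 0.846, f(2) ≈ 0.368.
Sum = Δx · [f(-4/3) + f(1/3) + f(2)].
Sum ≈ 5.270.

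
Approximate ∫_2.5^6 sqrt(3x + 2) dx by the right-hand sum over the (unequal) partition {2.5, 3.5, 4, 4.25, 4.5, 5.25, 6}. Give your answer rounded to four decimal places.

Subinterval widths: 1, 0.5, 0.25, 0.25, 0.75, 0.75.
Right endpoints: 3.5, 4, 4.25, 4.5, 5.25, 6.
f(3.5) ≈ 3.5355, f(4) ≈ 3.7417, f(4.25) ≈ 3.8406, f(4.5) ≈ 3.9370, f(5.25) ≈ 4.2131, f(6) ≈ 4.4721.
Sum = Σ Δx_i · f(x_i).
Sum ≈ 13.8647.

13.8647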